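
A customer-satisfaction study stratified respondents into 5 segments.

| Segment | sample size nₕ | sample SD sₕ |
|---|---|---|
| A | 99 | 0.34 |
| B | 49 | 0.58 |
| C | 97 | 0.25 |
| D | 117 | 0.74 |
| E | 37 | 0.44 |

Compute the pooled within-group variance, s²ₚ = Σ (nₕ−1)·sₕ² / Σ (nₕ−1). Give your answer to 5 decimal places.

A: (99−1)·0.34² = 98·0.1156 = 11.3288
B: (49−1)·0.58² = 48·0.3364 = 16.1472
C: (97−1)·0.25² = 96·0.0625 = 6
D: (117−1)·0.74² = 116·0.5476 = 63.5216
E: (37−1)·0.44² = 36·0.1936 = 6.9696
Numerator = 103.9672; denominator = Σ(nₕ−1) = 394.
s²ₚ = 103.9672/394 = 0.2638761... → 0.26388.

0.26388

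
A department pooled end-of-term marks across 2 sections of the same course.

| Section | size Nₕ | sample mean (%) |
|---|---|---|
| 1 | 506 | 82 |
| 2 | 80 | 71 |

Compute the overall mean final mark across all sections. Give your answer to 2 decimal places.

80.50

N = 586; weights Wₕ = Nₕ/N = (0.8635, 0.1365).
x̄_st = Σ Wₕ·x̄ₕ = 0.8635·82 + 0.1365·71 ≈ 80.4983...
→ 80.50.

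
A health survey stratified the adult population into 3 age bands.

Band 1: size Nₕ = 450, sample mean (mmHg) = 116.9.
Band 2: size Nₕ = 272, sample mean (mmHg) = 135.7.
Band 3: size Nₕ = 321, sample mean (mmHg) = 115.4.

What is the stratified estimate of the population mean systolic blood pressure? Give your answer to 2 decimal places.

N = 450 + 272 + 321 = 1043.
The stratified mean weights each stratum mean by its population share Nₕ/N.
Σ Nₕx̄ₕ = 450·116.9 + 272·135.7 + 321·115.4 = 52605 + 36910.4 + 37043.4 = 126558.8.
Divide by N: 126558.8 / 1043 = 121.3411... → 121.34.

121.34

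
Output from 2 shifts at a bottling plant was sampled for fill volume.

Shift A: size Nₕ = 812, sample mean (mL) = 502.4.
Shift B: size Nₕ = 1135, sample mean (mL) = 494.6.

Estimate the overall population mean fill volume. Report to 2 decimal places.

N = 1947; weights Wₕ = Nₕ/N = (0.4171, 0.5829).
x̄_st = Σ Wₕ·x̄ₕ = 0.4171·502.4 + 0.5829·494.6 ≈ 497.8530...
→ 497.85.

497.85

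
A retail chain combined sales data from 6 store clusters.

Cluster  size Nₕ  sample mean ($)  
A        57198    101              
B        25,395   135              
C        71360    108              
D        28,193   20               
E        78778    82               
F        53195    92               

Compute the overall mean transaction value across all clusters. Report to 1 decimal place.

N = 314119; weights Wₕ = Nₕ/N = (0.1821, 0.0808, 0.2272, 0.0898, 0.2508, 0.1693).
x̄_st = Σ Wₕ·x̄ₕ = 0.1821·101 + 0.0808·135 + 0.2272·108 + 0.0898·20 + 0.2508·82 + 0.1693·92 ≈ 91.780...
→ 91.8.

91.8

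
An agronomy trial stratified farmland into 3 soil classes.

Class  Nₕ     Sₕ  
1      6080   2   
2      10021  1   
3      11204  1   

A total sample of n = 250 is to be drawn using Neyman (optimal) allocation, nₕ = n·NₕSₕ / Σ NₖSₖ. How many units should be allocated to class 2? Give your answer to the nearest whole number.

75

1: NₕSₕ = 6080·2 = 12160
2: NₕSₕ = 10021·1 = 10021
3: NₕSₕ = 11204·1 = 11204
Σ NₕSₕ = 33385.
n_2 = 250·10021/33385 = 75.041... → 75.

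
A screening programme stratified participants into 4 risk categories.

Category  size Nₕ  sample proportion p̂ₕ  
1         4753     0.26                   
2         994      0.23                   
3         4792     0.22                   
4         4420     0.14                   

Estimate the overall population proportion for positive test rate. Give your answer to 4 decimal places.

Wₕ = Nₕ/N with N = 14959: 0.3177, 0.0664, 0.3203, 0.2955.
p̂_st = 0.3177·0.26 + 0.0664·0.23 + 0.3203·0.22 + 0.2955·0.14 ≈ 0.209736... → 0.2097.

0.2097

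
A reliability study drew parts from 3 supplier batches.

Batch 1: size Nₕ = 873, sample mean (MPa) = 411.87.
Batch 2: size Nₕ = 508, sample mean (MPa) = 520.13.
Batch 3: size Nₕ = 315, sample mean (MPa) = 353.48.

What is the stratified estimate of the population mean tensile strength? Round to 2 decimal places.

x̄_st = (Σ Nₕx̄ₕ) / (Σ Nₕ) = (873·411.87 + 508·520.13 + 315·353.48) / 1696
= 735134.75 / 1696 = 433.4521... → 433.45.

433.45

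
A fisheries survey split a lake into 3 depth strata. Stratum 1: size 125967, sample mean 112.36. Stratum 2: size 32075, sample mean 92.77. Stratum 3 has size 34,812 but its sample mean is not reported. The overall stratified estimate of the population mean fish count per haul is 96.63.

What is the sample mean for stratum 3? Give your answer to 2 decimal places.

Σ Nₕx̄ₕ = N·μ, so 34812·x̄_3 = 192854·96.63 − (125967·112.36 + 32075·92.77).
= 18635482.02 − 17129249.87 = 1506232.15.
x̄_3 = 1506232.15 / 34812 = 43.2676... → 43.27.

43.27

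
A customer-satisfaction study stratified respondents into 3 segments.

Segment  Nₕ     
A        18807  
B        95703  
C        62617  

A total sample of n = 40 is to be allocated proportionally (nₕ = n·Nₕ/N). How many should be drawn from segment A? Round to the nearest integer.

4

Share of segment A = 18807/177127 = 0.10618.
Allocate 40 × 0.10618 = 4.247... → 4.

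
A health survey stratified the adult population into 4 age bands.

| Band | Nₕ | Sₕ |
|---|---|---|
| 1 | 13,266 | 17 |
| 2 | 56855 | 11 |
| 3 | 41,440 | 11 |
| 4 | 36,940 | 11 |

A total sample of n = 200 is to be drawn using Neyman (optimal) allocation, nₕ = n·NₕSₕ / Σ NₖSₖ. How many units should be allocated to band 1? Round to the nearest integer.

26

1: NₕSₕ = 13266·17 = 225522
2: NₕSₕ = 56855·11 = 625405
3: NₕSₕ = 41440·11 = 455840
4: NₕSₕ = 36940·11 = 406340
Σ NₕSₕ = 1713107.
n_1 = 200·225522/1713107 = 26.329... → 26.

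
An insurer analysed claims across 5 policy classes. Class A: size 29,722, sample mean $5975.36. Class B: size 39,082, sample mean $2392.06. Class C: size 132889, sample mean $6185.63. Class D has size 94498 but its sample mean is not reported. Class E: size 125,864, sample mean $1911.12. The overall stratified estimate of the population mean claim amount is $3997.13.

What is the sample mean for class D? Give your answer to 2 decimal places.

Σ Nₕx̄ₕ = N·μ, so 94498·x̄_D = 422055·3997.13 − (29722·5975.36 + 39082·2392.06 + 132889·6185.63 + 125864·1911.12).
= 1687008702.15 − 1333629531.59 = 353379170.56.
x̄_D = 353379170.56 / 94498 = 3739.5413... → 3739.54.

3739.54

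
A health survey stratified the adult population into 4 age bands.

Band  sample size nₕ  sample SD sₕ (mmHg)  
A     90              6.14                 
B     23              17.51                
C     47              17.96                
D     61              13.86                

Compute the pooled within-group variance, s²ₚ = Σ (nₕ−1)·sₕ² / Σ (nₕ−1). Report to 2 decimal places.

A: (90−1)·6.14² = 89·37.6996 = 3355.2644
B: (23−1)·17.51² = 22·306.6001 = 6745.2022
C: (47−1)·17.96² = 46·322.5616 = 14837.8336
D: (61−1)·13.86² = 60·192.0996 = 11525.976
Numerator = 36464.2762; denominator = Σ(nₕ−1) = 217.
s²ₚ = 36464.2762/217 = 168.0381... → 168.04.

168.04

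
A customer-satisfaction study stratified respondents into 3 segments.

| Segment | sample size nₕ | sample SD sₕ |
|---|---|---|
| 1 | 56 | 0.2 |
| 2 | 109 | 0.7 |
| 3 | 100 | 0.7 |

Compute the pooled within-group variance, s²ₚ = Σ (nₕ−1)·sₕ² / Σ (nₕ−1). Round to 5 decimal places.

0.39553

1: (56−1)·0.2² = 55·0.04 = 2.2
2: (109−1)·0.7² = 108·0.49 = 52.92
3: (100−1)·0.7² = 99·0.49 = 48.51
Numerator = 103.63; denominator = Σ(nₕ−1) = 262.
s²ₚ = 103.63/262 = 0.3955344... → 0.39553.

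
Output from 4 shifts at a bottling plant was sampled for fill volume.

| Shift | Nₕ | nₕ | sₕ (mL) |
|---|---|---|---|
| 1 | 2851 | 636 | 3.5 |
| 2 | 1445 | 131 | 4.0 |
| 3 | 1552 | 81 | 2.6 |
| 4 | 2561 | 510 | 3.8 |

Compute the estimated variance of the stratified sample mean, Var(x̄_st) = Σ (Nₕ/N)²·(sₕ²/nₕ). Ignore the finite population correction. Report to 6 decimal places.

N = 8409; Wₕ = Nₕ/N.
shift 1: (2851/8409)²·3.5²/636 = 0.002214036
shift 2: (1445/8409)²·4.0²/131 = 0.003606581
shift 3: (1552/8409)²·2.6²/81 = 0.002842866
shift 4: (2561/8409)²·3.8²/510 = 0.002626198
Sum = 0.011289681 → 0.011290.

0.011290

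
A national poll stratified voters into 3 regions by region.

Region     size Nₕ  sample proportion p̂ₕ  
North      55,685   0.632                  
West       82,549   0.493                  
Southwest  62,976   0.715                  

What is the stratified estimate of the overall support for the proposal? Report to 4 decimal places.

0.6010

N = 55685 + 82549 + 62976 = 201210.
Overall proportion = Σ (Nₕ/N)·p̂ₕ.
Σ Nₕp̂ₕ = 35192.92 + 40696.657 + 45027.84 = 120917.417.
120917.417 / 201210 = 0.600951... → 0.6010.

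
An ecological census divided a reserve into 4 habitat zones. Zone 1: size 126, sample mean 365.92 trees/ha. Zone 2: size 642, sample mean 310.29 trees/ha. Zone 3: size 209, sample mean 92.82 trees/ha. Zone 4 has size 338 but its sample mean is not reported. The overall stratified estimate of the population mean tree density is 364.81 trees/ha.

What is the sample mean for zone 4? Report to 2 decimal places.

Σ Nₕx̄ₕ = N·μ, so 338·x̄_4 = 1315·364.81 − (126·365.92 + 642·310.29 + 209·92.82).
= 479725.15 − 264711.48 = 215013.67.
x̄_4 = 215013.67 / 338 = 636.1351... → 636.14.

636.14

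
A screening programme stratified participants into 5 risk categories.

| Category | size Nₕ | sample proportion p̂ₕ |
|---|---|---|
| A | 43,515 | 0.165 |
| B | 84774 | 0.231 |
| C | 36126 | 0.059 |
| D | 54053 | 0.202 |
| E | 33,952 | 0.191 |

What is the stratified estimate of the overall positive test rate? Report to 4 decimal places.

0.1834

N = 43515 + 84774 + 36126 + 54053 + 33952 = 252420.
Overall proportion = Σ (Nₕ/N)·p̂ₕ.
Σ Nₕp̂ₕ = 7179.975 + 19582.794 + 2131.434 + 10918.706 + 6484.832 = 46297.741.
46297.741 / 252420 = 0.183416... → 0.1834.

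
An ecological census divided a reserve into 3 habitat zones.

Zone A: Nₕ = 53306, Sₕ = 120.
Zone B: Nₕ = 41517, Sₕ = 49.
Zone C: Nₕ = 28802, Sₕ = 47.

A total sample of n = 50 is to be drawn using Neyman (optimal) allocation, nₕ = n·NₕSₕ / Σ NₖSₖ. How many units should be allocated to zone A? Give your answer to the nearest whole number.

A: NₕSₕ = 53306·120 = 6396720
B: NₕSₕ = 41517·49 = 2034333
C: NₕSₕ = 28802·47 = 1353694
Σ NₕSₕ = 9784747.
n_A = 50·6396720/9784747 = 32.687... → 33.

33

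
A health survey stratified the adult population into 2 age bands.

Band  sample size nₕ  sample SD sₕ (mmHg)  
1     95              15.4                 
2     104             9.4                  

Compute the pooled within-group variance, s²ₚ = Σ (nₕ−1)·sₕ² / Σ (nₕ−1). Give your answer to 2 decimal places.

1: (95−1)·15.4² = 94·237.16 = 22293.04
2: (104−1)·9.4² = 103·88.36 = 9101.08
Numerator = 31394.12; denominator = Σ(nₕ−1) = 197.
s²ₚ = 31394.12/197 = 159.3610... → 159.36.

159.36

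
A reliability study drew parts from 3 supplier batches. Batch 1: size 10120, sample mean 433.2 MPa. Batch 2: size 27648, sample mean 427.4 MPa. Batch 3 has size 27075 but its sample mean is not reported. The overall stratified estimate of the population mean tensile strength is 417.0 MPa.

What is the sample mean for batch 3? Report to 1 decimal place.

N = 10120 + 27648 + 27075 = 64843.
Overall total = μ·N = 417.0·64843 = 27039531.
Subtract the known strata: 10120·433.2 + 27648·427.4 = 16200739.2.
Remaining total for batch 3: 27039531 − 16200739.2 = 10838791.8.
Divide by its size: 10838791.8 / 27075 = 400.325... → 400.3.

400.3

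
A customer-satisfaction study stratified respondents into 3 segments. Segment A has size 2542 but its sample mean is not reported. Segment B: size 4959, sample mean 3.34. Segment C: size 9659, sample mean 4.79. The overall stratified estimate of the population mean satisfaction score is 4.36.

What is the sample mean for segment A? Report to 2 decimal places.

N = 2542 + 4959 + 9659 = 17160.
Overall total = μ·N = 4.36·17160 = 74817.6.
Subtract the known strata: 4959·3.34 + 9659·4.79 = 62829.67.
Remaining total for segment A: 74817.6 − 62829.67 = 11987.93.
Divide by its size: 11987.93 / 2542 = 4.7159... → 4.72.

4.72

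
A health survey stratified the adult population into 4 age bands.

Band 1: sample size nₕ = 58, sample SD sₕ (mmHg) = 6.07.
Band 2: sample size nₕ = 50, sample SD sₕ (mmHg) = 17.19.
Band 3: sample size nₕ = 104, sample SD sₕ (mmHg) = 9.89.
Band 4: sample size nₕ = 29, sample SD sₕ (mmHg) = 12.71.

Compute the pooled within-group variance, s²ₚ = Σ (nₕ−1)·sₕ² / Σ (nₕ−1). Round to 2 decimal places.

131.55

Degrees of freedom: 57 + 49 + 103 + 28 = 237.
Σ(nₕ−1)sₕ² = 57·36.8449 + 49·295.4961 + 103·97.8121 + 28·161.5441 = 31177.3493.
s²ₚ = 31177.3493 / 237 = 131.5500... → 131.55.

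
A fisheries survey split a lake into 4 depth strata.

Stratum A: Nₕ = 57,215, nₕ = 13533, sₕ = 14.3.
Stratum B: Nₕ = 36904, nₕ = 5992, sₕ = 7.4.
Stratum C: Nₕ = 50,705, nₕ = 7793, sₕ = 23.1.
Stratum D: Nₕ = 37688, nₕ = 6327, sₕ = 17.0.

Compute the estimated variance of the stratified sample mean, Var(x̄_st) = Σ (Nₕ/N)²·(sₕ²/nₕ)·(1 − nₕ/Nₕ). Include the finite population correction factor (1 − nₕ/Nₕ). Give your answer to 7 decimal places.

0.0075401

N = 182512; Wₕ = Nₕ/N.
stratum A: (57215/182512)²·14.3²/13533·(1 − 13533/57215) = 0.0011337246
stratum B: (36904/182512)²·7.4²/5992·(1 − 5992/36904) = 0.0003129748
stratum C: (50705/182512)²·23.1²/7793·(1 − 7793/50705) = 0.0044726610
stratum D: (37688/182512)²·17.0²/6327·(1 − 6327/37688) = 0.0016207281
Sum = 0.0075400884 → 0.0075401.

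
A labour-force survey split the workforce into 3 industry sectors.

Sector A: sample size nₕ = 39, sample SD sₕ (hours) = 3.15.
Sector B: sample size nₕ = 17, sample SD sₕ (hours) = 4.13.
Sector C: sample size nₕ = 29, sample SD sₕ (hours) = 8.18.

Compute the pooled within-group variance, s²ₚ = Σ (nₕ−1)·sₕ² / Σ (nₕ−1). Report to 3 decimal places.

A: (39−1)·3.15² = 38·9.9225 = 377.055
B: (17−1)·4.13² = 16·17.0569 = 272.9104
C: (29−1)·8.18² = 28·66.9124 = 1873.5472
Numerator = 2523.5126; denominator = Σ(nₕ−1) = 82.
s²ₚ = 2523.5126/82 = 30.77454... → 30.775.

30.775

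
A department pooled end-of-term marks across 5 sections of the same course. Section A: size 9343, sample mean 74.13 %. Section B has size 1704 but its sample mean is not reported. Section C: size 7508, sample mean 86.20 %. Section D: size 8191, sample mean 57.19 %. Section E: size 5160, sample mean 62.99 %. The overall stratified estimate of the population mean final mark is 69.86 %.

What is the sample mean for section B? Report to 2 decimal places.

N = 9343 + 1704 + 7508 + 8191 + 5160 = 31906.
Overall total = μ·N = 69.86·31906 = 2228953.16.
Subtract the known strata: 9343·74.13 + 7508·86.20 + 8191·57.19 + 5160·62.99 = 2133257.88.
Remaining total for section B: 2228953.16 − 2133257.88 = 95695.28.
Divide by its size: 95695.28 / 1704 = 56.1592... → 56.16.

56.16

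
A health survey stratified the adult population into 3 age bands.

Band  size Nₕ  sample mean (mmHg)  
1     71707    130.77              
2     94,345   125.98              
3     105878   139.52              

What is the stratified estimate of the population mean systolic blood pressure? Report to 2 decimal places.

132.52

x̄_st = (Σ Nₕx̄ₕ) / (Σ Nₕ) = (71707·130.77 + 94345·125.98 + 105878·139.52) / 271930
= 36034806.05 / 271930 = 132.5150... → 132.52.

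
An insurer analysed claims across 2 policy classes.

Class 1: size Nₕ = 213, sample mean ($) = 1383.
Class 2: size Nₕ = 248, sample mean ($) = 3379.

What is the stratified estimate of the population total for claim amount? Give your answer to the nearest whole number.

Population total = Σ Nₕ·x̄ₕ (each stratum's size times its mean).
213·1383 + 248·3379 = 294579 + 837992 = 1132571.

1132571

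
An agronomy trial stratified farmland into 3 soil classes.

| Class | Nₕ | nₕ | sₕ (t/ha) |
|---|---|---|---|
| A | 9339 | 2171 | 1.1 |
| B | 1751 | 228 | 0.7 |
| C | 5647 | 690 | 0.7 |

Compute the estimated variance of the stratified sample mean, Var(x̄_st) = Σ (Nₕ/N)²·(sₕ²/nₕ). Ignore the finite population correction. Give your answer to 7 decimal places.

N = 16737; Wₕ = Nₕ/N.
class A: (9339/16737)²·1.1²/2171 = 0.0001735286
class B: (1751/16737)²·0.7²/228 = 0.0000235222
class C: (5647/16737)²·0.7²/690 = 0.0000808402
Sum = 0.0002778910 → 0.0002779.

0.0002779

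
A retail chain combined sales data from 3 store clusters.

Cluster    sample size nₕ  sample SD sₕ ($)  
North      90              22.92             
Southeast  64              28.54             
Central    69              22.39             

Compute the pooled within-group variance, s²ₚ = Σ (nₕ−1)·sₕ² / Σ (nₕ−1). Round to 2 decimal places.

Degrees of freedom: 89 + 63 + 68 = 220.
Σ(nₕ−1)sₕ² = 89·525.3264 + 63·814.5316 + 68·501.3121 = 132158.7632.
s²ₚ = 132158.7632 / 220 = 600.7217... → 600.72.

600.72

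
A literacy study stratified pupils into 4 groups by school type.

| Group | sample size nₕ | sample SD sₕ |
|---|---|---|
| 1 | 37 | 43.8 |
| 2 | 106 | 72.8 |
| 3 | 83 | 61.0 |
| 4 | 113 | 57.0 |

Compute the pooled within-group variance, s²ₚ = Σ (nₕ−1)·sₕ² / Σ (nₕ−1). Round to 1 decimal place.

3864.3

1: (37−1)·43.8² = 36·1918.44 = 69063.84
2: (106−1)·72.8² = 105·5299.84 = 556483.2
3: (83−1)·61.0² = 82·3721 = 305122
4: (113−1)·57.0² = 112·3249 = 363888
Numerator = 1294557.04; denominator = Σ(nₕ−1) = 335.
s²ₚ = 1294557.04/335 = 3864.349... → 3864.3.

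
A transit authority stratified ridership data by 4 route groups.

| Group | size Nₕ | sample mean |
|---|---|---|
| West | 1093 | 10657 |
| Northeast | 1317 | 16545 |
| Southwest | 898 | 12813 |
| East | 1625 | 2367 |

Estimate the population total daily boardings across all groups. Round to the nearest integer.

48790315

West: 1093·10657 = 11648101
Northeast: 1317·16545 = 21789765
Southwest: 898·12813 = 11506074
East: 1625·2367 = 3846375
τ̂ = Σ Nₕx̄ₕ = 48790315.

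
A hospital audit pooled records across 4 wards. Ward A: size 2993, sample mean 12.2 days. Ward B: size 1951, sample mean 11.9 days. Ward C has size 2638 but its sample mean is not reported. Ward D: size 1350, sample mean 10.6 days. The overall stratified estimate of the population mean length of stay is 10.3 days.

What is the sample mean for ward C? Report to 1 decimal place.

6.8

Σ Nₕx̄ₕ = N·μ, so 2638·x̄_C = 8932·10.3 − (2993·12.2 + 1951·11.9 + 1350·10.6).
= 91999.6 − 74041.5 = 17958.1.
x̄_C = 17958.1 / 2638 = 6.807... → 6.8.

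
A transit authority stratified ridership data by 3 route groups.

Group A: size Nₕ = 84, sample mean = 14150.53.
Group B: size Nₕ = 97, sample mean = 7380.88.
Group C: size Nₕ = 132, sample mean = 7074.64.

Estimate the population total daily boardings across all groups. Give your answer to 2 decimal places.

2838442.36

A: 84·14150.53 = 1188644.52
B: 97·7380.88 = 715945.36
C: 132·7074.64 = 933852.48
τ̂ = Σ Nₕx̄ₕ = 2838442.36.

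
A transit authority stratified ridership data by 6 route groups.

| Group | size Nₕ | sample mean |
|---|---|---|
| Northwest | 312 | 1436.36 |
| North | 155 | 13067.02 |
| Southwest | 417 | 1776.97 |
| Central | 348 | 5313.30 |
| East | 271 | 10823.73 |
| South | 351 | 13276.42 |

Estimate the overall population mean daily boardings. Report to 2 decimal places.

N = 1854; weights Wₕ = Nₕ/N = (0.1683, 0.0836, 0.2249, 0.1877, 0.1462, 0.1893).
x̄_st = Σ Wₕ·x̄ₕ = 0.1683·1436.36 + 0.0836·13067.02 + 0.2249·1776.97 + 0.1877·5313.30 + 0.1462·10823.73 + 0.1893·13276.42 ≈ 6826.7592...
→ 6826.76.

6826.76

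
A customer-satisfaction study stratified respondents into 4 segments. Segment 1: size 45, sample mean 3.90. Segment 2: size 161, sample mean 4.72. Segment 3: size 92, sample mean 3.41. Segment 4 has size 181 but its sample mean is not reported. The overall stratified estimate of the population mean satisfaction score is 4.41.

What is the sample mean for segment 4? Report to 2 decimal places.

N = 45 + 161 + 92 + 181 = 479.
Overall total = μ·N = 4.41·479 = 2112.39.
Subtract the known strata: 45·3.90 + 161·4.72 + 92·3.41 = 1249.14.
Remaining total for segment 4: 2112.39 − 1249.14 = 863.25.
Divide by its size: 863.25 / 181 = 4.7693... → 4.77.

4.77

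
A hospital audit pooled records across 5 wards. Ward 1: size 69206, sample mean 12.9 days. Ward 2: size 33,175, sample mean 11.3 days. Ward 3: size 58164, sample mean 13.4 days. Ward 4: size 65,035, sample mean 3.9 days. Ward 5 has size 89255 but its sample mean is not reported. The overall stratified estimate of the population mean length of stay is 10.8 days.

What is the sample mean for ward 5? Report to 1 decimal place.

Σ Nₕx̄ₕ = N·μ, so 89255·x̄_5 = 314835·10.8 − (69206·12.9 + 33175·11.3 + 58164·13.4 + 65035·3.9).
= 3400218 − 2300669 = 1099549.
x̄_5 = 1099549 / 89255 = 12.319... → 12.3.

12.3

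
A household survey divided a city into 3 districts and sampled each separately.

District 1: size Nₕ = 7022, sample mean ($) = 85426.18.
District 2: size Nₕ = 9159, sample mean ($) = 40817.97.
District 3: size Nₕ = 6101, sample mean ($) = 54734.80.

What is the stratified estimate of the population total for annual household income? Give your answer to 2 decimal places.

Population total = Σ Nₕ·x̄ₕ (each stratum's size times its mean).
7022·85426.18 + 9159·40817.97 + 6101·54734.80 = 599862635.96 + 373851787.23 + 333937014.8 = 1307651437.99.

1307651437.99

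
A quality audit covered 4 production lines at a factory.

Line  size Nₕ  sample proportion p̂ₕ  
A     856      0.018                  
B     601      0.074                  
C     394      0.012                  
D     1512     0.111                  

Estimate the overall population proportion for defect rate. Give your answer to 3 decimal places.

N = 856 + 601 + 394 + 1512 = 3363.
Overall proportion = Σ (Nₕ/N)·p̂ₕ.
Σ Nₕp̂ₕ = 15.408 + 44.474 + 4.728 + 167.832 = 232.442.
232.442 / 3363 = 0.06912... → 0.069.

0.069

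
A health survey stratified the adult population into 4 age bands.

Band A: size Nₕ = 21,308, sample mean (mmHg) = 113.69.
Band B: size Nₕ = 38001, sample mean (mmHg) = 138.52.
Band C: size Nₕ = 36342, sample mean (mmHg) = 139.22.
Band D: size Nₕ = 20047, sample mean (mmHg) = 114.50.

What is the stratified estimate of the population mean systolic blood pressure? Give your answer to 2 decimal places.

N = 115698; weights Wₕ = Nₕ/N = (0.1842, 0.3284, 0.3141, 0.1733).
x̄_st = Σ Wₕ·x̄ₕ = 0.1842·113.69 + 0.3284·138.52 + 0.3141·139.22 + 0.1733·114.50 ≈ 130.0050...
→ 130.01.

130.01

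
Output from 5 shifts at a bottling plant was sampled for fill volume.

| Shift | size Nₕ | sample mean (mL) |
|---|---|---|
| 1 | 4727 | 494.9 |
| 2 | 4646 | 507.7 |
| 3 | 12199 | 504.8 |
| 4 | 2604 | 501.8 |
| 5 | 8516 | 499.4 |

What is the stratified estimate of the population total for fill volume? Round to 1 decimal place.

1: 4727·494.9 = 2339392.3
2: 4646·507.7 = 2358774.2
3: 12199·504.8 = 6158055.2
4: 2604·501.8 = 1306687.2
5: 8516·499.4 = 4252890.4
τ̂ = Σ Nₕx̄ₕ = 16415799.3.

16415799.3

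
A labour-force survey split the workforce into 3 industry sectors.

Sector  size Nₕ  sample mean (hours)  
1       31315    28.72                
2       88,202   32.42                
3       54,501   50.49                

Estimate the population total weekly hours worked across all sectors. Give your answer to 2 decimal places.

1: 31315·28.72 = 899366.8
2: 88202·32.42 = 2859508.84
3: 54501·50.49 = 2751755.49
τ̂ = Σ Nₕx̄ₕ = 6510631.13.

6510631.13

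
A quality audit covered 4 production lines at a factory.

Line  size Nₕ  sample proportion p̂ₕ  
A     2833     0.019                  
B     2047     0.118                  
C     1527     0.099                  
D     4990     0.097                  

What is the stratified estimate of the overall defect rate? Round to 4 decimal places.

0.0817

N = 2833 + 2047 + 1527 + 4990 = 11397.
Overall proportion = Σ (Nₕ/N)·p̂ₕ.
Σ Nₕp̂ₕ = 53.827 + 241.546 + 151.173 + 484.03 = 930.576.
930.576 / 11397 = 0.081651... → 0.0817.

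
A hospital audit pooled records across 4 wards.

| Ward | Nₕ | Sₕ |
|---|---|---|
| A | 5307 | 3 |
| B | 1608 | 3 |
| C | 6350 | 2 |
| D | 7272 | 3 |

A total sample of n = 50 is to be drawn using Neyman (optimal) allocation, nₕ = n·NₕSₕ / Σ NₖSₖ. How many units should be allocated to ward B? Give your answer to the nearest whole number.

Σ NₕSₕ = 5307·3 + 1608·3 + 6350·2 + 7272·3 = 55261.
Share for B: 4824/55261 = 0.08729.
n_B = 50 × 0.08729 = 4.365... → 4.

4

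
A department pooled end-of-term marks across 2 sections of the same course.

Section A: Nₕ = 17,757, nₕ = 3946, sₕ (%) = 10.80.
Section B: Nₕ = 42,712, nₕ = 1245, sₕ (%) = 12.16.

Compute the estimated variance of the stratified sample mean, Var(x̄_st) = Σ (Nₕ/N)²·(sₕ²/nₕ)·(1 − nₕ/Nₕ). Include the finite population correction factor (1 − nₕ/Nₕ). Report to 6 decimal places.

0.059511

N = 60469; Wₕ = Nₕ/N.
section A: (17757/60469)²·10.80²/3946·(1 − 3946/17757) = 0.001982529
section B: (42712/60469)²·12.16²/1245·(1 − 1245/42712) = 0.057528725
Sum = 0.059511254 → 0.059511.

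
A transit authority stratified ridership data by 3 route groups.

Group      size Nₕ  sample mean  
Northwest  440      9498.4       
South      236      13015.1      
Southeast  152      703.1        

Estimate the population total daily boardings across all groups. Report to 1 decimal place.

7357730.8

Northwest: 440·9498.4 = 4179296
South: 236·13015.1 = 3071563.6
Southeast: 152·703.1 = 106871.2
τ̂ = Σ Nₕx̄ₕ = 7357730.8.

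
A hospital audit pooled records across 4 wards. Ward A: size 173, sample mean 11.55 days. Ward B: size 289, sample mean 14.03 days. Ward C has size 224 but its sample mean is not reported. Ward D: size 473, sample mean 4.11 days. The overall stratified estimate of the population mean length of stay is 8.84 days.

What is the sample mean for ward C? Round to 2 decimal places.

Σ Nₕx̄ₕ = N·μ, so 224·x̄_C = 1159·8.84 − (173·11.55 + 289·14.03 + 473·4.11).
= 10245.56 − 7996.85 = 2248.71.
x̄_C = 2248.71 / 224 = 10.0389... → 10.04.

10.04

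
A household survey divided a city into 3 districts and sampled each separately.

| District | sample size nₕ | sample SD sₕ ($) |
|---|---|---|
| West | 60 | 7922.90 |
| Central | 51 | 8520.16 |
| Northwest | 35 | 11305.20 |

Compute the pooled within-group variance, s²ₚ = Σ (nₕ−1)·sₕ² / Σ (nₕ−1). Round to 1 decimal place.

Degrees of freedom: 59 + 50 + 34 = 143.
Σ(nₕ−1)sₕ² = 59·62772344.41 + 50·72593126.4256 + 34·127807547.04 = 11678681240.83.
s²ₚ = 11678681240.83 / 143 = 81669099.586... → 81669099.6.

81669099.6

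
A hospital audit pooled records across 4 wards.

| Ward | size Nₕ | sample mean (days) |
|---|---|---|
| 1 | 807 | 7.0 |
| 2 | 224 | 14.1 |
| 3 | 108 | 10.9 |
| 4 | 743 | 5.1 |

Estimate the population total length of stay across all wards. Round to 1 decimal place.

13773.9

1: 807·7.0 = 5649
2: 224·14.1 = 3158.4
3: 108·10.9 = 1177.2
4: 743·5.1 = 3789.3
τ̂ = Σ Nₕx̄ₕ = 13773.9.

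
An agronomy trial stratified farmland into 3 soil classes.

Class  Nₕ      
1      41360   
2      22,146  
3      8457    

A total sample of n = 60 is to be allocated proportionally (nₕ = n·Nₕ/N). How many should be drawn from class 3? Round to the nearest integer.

7

N = 41360 + 22146 + 8457 = 71963.
n_3 = 60·8457/71963 = 7.051... → 7.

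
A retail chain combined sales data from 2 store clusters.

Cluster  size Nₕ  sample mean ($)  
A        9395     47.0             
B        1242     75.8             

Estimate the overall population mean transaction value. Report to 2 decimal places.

50.36

N = 10637; weights Wₕ = Nₕ/N = (0.8832, 0.1168).
x̄_st = Σ Wₕ·x̄ₕ = 0.8832·47.0 + 0.1168·75.8 ≈ 50.3628...
→ 50.36.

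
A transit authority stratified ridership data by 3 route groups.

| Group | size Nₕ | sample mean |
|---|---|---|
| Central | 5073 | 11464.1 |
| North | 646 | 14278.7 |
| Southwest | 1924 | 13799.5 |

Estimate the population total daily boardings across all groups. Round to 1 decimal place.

Central: 5073·11464.1 = 58157379.3
North: 646·14278.7 = 9224040.2
Southwest: 1924·13799.5 = 26550238
τ̂ = Σ Nₕx̄ₕ = 93931657.5.

93931657.5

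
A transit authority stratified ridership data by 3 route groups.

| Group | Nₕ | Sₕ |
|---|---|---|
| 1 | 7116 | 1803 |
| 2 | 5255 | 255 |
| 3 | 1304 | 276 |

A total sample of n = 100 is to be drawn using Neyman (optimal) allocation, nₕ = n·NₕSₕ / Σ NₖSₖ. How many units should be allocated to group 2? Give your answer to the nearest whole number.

1: NₕSₕ = 7116·1803 = 12830148
2: NₕSₕ = 5255·255 = 1340025
3: NₕSₕ = 1304·276 = 359904
Σ NₕSₕ = 14530077.
n_2 = 100·1340025/14530077 = 9.222... → 9.

9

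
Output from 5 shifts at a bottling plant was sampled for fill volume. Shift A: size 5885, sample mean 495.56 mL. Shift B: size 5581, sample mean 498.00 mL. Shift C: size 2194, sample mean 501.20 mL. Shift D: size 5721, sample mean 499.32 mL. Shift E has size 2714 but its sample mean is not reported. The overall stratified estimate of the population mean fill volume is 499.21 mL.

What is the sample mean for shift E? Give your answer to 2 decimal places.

N = 5885 + 5581 + 2194 + 5721 + 2714 = 22095.
Overall total = μ·N = 499.21·22095 = 11030044.95.
Subtract the known strata: 5885·495.56 + 5581·498.00 + 2194·501.20 + 5721·499.32 = 9651951.12.
Remaining total for shift E: 11030044.95 − 9651951.12 = 1378093.83.
Divide by its size: 1378093.83 / 2714 = 507.7722... → 507.77.

507.77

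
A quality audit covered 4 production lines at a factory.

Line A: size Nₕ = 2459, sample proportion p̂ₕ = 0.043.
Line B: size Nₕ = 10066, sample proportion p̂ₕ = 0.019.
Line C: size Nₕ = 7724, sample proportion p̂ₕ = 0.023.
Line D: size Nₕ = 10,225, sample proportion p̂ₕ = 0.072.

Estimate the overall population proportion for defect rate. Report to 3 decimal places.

0.040

N = 2459 + 10066 + 7724 + 10225 = 30474.
Overall proportion = Σ (Nₕ/N)·p̂ₕ.
Σ Nₕp̂ₕ = 105.737 + 191.254 + 177.652 + 736.2 = 1210.843.
1210.843 / 30474 = 0.03973... → 0.040.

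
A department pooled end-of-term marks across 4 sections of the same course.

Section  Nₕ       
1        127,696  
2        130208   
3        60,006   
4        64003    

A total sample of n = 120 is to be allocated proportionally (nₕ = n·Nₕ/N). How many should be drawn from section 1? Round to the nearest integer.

Share of section 1 = 127696/381913 = 0.33436.
Allocate 120 × 0.33436 = 40.123... → 40.

40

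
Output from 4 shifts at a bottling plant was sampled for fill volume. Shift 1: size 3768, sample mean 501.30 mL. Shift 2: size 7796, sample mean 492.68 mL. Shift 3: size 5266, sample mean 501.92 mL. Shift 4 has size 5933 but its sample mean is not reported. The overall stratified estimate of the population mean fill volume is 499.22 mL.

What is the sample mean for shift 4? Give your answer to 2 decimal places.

Σ Nₕx̄ₕ = N·μ, so 5933·x̄_4 = 22763·499.22 − (3768·501.30 + 7796·492.68 + 5266·501.92).
= 11363744.86 − 8372942.4 = 2990802.46.
x̄_4 = 2990802.46 / 5933 = 504.0962... → 504.10.

504.10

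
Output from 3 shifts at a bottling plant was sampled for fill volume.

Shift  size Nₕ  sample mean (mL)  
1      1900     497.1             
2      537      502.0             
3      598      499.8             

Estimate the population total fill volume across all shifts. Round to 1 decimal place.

1: 1900·497.1 = 944490
2: 537·502.0 = 269574
3: 598·499.8 = 298880.4
τ̂ = Σ Nₕx̄ₕ = 1512944.4.

1512944.4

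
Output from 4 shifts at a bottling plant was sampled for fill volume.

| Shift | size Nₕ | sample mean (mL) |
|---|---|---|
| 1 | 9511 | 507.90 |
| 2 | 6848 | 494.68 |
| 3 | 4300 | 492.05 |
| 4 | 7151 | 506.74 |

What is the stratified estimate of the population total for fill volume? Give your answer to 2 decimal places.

Estimate total by summing Nₕ·x̄ₕ over strata.
9511·507.90 + 6848·494.68 + 4300·492.05 + 7151·506.74 = 4830636.9 + 3387568.64 + 2115815 + 3623697.74 = 13957718.28.

13957718.28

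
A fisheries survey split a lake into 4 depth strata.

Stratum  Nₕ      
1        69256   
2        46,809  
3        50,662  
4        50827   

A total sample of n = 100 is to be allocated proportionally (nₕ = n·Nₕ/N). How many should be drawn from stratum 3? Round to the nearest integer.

23

Share of stratum 3 = 50662/217554 = 0.23287.
Allocate 100 × 0.23287 = 23.287... → 23.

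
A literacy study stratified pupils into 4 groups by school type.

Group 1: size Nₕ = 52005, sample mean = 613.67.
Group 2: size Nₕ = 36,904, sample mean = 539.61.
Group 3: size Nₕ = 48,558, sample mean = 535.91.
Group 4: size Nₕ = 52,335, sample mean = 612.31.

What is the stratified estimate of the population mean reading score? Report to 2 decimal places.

579.00

N = 189802; weights Wₕ = Nₕ/N = (0.2740, 0.1944, 0.2558, 0.2757).
x̄_st = Σ Wₕ·x̄ₕ = 0.2740·613.67 + 0.1944·539.61 + 0.2558·535.91 + 0.2757·612.31 ≈ 579.0015...
→ 579.00.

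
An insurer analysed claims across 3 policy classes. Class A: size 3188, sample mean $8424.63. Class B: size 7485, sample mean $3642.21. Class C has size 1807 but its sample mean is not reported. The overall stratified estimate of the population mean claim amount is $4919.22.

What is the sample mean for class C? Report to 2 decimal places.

4024.46

N = 3188 + 7485 + 1807 = 12480.
Overall total = μ·N = 4919.22·12480 = 61391865.6.
Subtract the known strata: 3188·8424.63 + 7485·3642.21 = 54119662.29.
Remaining total for class C: 61391865.6 − 54119662.29 = 7272203.31.
Divide by its size: 7272203.31 / 1807 = 4024.4623... → 4024.46.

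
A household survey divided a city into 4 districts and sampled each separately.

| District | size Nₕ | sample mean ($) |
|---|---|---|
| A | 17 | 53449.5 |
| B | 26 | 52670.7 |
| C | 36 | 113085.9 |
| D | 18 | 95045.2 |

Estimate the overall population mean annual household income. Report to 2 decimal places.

83092.64

N = 17 + 26 + 36 + 18 = 97.
Weight each subgroup mean by Nₕ/N and sum.
Σ Nₕx̄ₕ = 17·53449.5 + 26·52670.7 + 36·113085.9 + 18·95045.2 = 908641.5 + 1369438.2 + 4071092.4 + 1710813.6 = 8059985.7.
Divide by N: 8059985.7 / 97 = 83092.6361... → 83092.64.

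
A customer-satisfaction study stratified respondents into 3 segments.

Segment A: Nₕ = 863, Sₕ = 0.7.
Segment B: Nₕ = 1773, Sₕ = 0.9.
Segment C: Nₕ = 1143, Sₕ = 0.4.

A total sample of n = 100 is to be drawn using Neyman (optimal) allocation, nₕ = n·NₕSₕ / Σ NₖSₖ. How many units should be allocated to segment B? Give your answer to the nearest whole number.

60

A: NₕSₕ = 863·0.7 = 604.1
B: NₕSₕ = 1773·0.9 = 1595.7
C: NₕSₕ = 1143·0.4 = 457.2
Σ NₕSₕ = 2657.
n_B = 100·1595.7/2657 = 60.056... → 60.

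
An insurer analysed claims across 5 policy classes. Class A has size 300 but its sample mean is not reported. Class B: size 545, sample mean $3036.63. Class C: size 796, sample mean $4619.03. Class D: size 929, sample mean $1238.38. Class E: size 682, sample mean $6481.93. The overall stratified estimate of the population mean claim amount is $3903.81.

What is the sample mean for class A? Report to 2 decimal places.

5974.49

Σ Nₕx̄ₕ = N·μ, so 300·x̄_A = 3252·3903.81 − (545·3036.63 + 796·4619.03 + 929·1238.38 + 682·6481.93).
= 12695190.12 − 10902842.51 = 1792347.61.
x̄_A = 1792347.61 / 300 = 5974.4920... → 5974.49.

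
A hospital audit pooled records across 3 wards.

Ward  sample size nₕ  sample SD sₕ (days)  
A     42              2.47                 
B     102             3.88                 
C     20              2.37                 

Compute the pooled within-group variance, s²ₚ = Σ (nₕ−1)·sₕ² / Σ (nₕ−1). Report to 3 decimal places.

11.661

Degrees of freedom: 41 + 101 + 19 = 161.
Σ(nₕ−1)sₕ² = 41·6.1009 + 101·15.0544 + 19·5.6169 = 1877.3524.
s²ₚ = 1877.3524 / 161 = 11.66057... → 11.661.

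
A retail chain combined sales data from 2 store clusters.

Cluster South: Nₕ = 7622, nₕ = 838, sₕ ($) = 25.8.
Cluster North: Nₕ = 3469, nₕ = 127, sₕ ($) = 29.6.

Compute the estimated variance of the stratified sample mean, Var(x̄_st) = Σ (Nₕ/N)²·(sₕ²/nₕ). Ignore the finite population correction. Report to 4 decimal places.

1.0501

N = 11091; Wₕ = Nₕ/N.
cluster South: (7622/11091)²·25.8²/838 = 0.3751387
cluster North: (3469/11091)²·29.6²/127 = 0.6749116
Sum = 1.0500503 → 1.0501.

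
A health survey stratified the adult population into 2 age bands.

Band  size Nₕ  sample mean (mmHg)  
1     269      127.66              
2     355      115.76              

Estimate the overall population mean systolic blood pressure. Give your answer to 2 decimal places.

x̄_st = (Σ Nₕx̄ₕ) / (Σ Nₕ) = (269·127.66 + 355·115.76) / 624
= 75435.34 / 624 = 120.8900... → 120.89.

120.89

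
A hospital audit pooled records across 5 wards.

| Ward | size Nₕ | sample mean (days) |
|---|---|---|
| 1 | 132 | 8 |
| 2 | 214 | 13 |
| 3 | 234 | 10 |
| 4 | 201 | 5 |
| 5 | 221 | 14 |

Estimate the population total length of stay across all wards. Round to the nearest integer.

Estimate total by summing Nₕ·x̄ₕ over strata.
132·8 + 214·13 + 234·10 + 201·5 + 221·14 = 1056 + 2782 + 2340 + 1005 + 3094 = 10277.

10277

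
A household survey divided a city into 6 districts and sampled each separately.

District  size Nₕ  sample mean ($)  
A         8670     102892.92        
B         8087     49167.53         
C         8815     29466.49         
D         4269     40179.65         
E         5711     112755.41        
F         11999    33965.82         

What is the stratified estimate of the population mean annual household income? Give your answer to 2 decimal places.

58305.30

N = 8670 + 8087 + 8815 + 4269 + 5711 + 11999 = 47551.
Weight each subgroup mean by Nₕ/N and sum.
Σ Nₕx̄ₕ = 8670·102892.92 + 8087·49167.53 + 8815·29466.49 + 4269·40179.65 + 5711·112755.41 + 11999·33965.82 = 892081616.4 + 397617815.11 + 259747109.35 + 171526925.85 + 643946146.51 + 407555874.18 = 2772475487.4.
Divide by N: 2772475487.4 / 47551 = 58305.3035... → 58305.30.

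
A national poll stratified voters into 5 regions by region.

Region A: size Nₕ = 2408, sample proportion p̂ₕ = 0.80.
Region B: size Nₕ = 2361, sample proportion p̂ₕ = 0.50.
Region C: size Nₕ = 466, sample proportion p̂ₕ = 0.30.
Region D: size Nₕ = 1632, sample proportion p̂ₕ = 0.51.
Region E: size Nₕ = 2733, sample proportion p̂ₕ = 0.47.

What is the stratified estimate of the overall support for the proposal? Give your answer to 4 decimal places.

N = 2408 + 2361 + 466 + 1632 + 2733 = 9600.
Overall proportion = Σ (Nₕ/N)·p̂ₕ.
Σ Nₕp̂ₕ = 1926.4 + 1180.5 + 139.8 + 832.32 + 1284.51 = 5363.53.
5363.53 / 9600 = 0.558701... → 0.5587.

0.5587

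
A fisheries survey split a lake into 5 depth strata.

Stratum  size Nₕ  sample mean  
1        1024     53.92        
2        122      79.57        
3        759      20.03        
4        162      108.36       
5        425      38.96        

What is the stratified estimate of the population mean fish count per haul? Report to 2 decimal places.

N = 2492; weights Wₕ = Nₕ/N = (0.4109, 0.0490, 0.3046, 0.0650, 0.1705).
x̄_st = Σ Wₕ·x̄ₕ = 0.4109·53.92 + 0.0490·79.57 + 0.3046·20.03 + 0.0650·108.36 + 0.1705·38.96 ≈ 45.8414...
→ 45.84.

45.84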